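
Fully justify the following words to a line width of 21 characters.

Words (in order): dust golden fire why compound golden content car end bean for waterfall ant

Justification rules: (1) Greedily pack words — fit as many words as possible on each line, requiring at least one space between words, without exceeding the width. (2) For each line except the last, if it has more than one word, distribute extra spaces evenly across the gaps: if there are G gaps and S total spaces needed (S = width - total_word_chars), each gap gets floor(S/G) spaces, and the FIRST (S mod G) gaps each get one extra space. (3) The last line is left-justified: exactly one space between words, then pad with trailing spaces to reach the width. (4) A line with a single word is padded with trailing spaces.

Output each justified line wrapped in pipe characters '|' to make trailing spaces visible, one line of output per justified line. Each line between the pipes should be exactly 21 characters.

Answer: |dust  golden fire why|
|compound       golden|
|content  car end bean|
|for waterfall ant    |

Derivation:
Line 1: ['dust', 'golden', 'fire', 'why'] (min_width=20, slack=1)
Line 2: ['compound', 'golden'] (min_width=15, slack=6)
Line 3: ['content', 'car', 'end', 'bean'] (min_width=20, slack=1)
Line 4: ['for', 'waterfall', 'ant'] (min_width=17, slack=4)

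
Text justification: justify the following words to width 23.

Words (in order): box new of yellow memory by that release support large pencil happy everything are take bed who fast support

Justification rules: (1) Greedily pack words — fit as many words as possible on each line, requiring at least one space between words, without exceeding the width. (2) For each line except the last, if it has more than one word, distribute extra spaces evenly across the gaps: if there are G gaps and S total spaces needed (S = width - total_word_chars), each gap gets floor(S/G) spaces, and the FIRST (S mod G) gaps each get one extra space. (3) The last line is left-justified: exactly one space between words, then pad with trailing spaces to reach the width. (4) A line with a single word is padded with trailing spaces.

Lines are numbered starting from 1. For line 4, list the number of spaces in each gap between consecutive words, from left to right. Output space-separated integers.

Line 1: ['box', 'new', 'of', 'yellow'] (min_width=17, slack=6)
Line 2: ['memory', 'by', 'that', 'release'] (min_width=22, slack=1)
Line 3: ['support', 'large', 'pencil'] (min_width=20, slack=3)
Line 4: ['happy', 'everything', 'are'] (min_width=20, slack=3)
Line 5: ['take', 'bed', 'who', 'fast'] (min_width=17, slack=6)
Line 6: ['support'] (min_width=7, slack=16)

Answer: 3 2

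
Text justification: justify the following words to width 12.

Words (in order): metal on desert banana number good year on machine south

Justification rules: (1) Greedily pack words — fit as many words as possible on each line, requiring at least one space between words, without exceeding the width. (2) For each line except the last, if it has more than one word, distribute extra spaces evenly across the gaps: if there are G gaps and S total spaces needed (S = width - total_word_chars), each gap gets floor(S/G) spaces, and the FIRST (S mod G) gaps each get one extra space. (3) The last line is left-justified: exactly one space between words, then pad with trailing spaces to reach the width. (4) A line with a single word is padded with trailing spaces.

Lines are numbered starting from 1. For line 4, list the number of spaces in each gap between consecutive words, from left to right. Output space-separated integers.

Answer: 2

Derivation:
Line 1: ['metal', 'on'] (min_width=8, slack=4)
Line 2: ['desert'] (min_width=6, slack=6)
Line 3: ['banana'] (min_width=6, slack=6)
Line 4: ['number', 'good'] (min_width=11, slack=1)
Line 5: ['year', 'on'] (min_width=7, slack=5)
Line 6: ['machine'] (min_width=7, slack=5)
Line 7: ['south'] (min_width=5, slack=7)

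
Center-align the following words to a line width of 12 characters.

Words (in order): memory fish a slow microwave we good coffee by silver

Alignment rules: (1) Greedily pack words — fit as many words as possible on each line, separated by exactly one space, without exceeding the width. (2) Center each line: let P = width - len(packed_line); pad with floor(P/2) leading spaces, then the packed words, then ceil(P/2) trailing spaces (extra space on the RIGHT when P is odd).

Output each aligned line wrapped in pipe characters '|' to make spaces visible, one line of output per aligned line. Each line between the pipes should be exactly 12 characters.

Answer: |memory fish |
|   a slow   |
|microwave we|
|good coffee |
| by silver  |

Derivation:
Line 1: ['memory', 'fish'] (min_width=11, slack=1)
Line 2: ['a', 'slow'] (min_width=6, slack=6)
Line 3: ['microwave', 'we'] (min_width=12, slack=0)
Line 4: ['good', 'coffee'] (min_width=11, slack=1)
Line 5: ['by', 'silver'] (min_width=9, slack=3)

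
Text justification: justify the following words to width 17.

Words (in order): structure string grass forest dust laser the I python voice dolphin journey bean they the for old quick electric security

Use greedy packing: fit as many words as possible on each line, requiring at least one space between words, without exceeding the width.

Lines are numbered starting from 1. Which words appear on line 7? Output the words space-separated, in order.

Answer: old quick

Derivation:
Line 1: ['structure', 'string'] (min_width=16, slack=1)
Line 2: ['grass', 'forest', 'dust'] (min_width=17, slack=0)
Line 3: ['laser', 'the', 'I'] (min_width=11, slack=6)
Line 4: ['python', 'voice'] (min_width=12, slack=5)
Line 5: ['dolphin', 'journey'] (min_width=15, slack=2)
Line 6: ['bean', 'they', 'the', 'for'] (min_width=17, slack=0)
Line 7: ['old', 'quick'] (min_width=9, slack=8)
Line 8: ['electric', 'security'] (min_width=17, slack=0)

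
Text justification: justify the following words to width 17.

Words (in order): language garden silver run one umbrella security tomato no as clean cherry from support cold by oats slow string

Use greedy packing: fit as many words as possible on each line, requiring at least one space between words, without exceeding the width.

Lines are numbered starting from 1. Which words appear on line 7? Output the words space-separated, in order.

Answer: oats slow string

Derivation:
Line 1: ['language', 'garden'] (min_width=15, slack=2)
Line 2: ['silver', 'run', 'one'] (min_width=14, slack=3)
Line 3: ['umbrella', 'security'] (min_width=17, slack=0)
Line 4: ['tomato', 'no', 'as'] (min_width=12, slack=5)
Line 5: ['clean', 'cherry', 'from'] (min_width=17, slack=0)
Line 6: ['support', 'cold', 'by'] (min_width=15, slack=2)
Line 7: ['oats', 'slow', 'string'] (min_width=16, slack=1)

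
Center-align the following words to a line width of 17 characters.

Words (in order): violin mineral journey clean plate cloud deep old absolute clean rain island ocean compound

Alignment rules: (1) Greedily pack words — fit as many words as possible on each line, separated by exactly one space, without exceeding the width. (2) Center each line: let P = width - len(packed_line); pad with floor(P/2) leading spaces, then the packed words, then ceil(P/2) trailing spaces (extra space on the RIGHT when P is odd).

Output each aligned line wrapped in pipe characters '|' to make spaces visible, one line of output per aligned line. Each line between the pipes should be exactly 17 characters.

Line 1: ['violin', 'mineral'] (min_width=14, slack=3)
Line 2: ['journey', 'clean'] (min_width=13, slack=4)
Line 3: ['plate', 'cloud', 'deep'] (min_width=16, slack=1)
Line 4: ['old', 'absolute'] (min_width=12, slack=5)
Line 5: ['clean', 'rain', 'island'] (min_width=17, slack=0)
Line 6: ['ocean', 'compound'] (min_width=14, slack=3)

Answer: | violin mineral  |
|  journey clean  |
|plate cloud deep |
|  old absolute   |
|clean rain island|
| ocean compound  |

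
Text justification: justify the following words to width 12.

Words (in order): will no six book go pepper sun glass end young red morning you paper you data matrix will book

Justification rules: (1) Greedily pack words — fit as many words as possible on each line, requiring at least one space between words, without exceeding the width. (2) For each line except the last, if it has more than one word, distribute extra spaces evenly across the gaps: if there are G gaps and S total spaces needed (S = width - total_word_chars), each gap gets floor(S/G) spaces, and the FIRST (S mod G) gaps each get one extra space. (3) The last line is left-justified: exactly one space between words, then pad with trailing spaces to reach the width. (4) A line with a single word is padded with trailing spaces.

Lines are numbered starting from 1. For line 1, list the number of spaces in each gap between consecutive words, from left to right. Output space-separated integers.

Answer: 2 1

Derivation:
Line 1: ['will', 'no', 'six'] (min_width=11, slack=1)
Line 2: ['book', 'go'] (min_width=7, slack=5)
Line 3: ['pepper', 'sun'] (min_width=10, slack=2)
Line 4: ['glass', 'end'] (min_width=9, slack=3)
Line 5: ['young', 'red'] (min_width=9, slack=3)
Line 6: ['morning', 'you'] (min_width=11, slack=1)
Line 7: ['paper', 'you'] (min_width=9, slack=3)
Line 8: ['data', 'matrix'] (min_width=11, slack=1)
Line 9: ['will', 'book'] (min_width=9, slack=3)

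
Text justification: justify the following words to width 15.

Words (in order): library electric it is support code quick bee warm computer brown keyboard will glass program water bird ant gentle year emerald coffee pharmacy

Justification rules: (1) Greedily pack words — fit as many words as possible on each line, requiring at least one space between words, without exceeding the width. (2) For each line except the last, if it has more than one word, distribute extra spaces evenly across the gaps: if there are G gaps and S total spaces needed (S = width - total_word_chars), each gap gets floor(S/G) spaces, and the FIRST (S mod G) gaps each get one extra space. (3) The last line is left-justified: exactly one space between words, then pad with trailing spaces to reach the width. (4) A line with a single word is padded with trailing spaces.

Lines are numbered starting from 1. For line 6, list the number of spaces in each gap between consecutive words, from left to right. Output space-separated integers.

Answer: 3

Derivation:
Line 1: ['library'] (min_width=7, slack=8)
Line 2: ['electric', 'it', 'is'] (min_width=14, slack=1)
Line 3: ['support', 'code'] (min_width=12, slack=3)
Line 4: ['quick', 'bee', 'warm'] (min_width=14, slack=1)
Line 5: ['computer', 'brown'] (min_width=14, slack=1)
Line 6: ['keyboard', 'will'] (min_width=13, slack=2)
Line 7: ['glass', 'program'] (min_width=13, slack=2)
Line 8: ['water', 'bird', 'ant'] (min_width=14, slack=1)
Line 9: ['gentle', 'year'] (min_width=11, slack=4)
Line 10: ['emerald', 'coffee'] (min_width=14, slack=1)
Line 11: ['pharmacy'] (min_width=8, slack=7)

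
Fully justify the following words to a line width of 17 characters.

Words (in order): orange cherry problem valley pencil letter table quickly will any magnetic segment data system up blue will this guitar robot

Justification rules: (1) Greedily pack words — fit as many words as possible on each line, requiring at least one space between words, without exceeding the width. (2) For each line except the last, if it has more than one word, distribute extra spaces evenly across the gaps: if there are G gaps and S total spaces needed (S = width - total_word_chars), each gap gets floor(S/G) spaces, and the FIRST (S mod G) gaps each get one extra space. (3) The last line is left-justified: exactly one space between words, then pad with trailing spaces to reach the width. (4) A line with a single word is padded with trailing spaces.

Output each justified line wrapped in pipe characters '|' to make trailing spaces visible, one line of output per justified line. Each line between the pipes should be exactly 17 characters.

Answer: |orange     cherry|
|problem    valley|
|pencil     letter|
|table     quickly|
|will any magnetic|
|segment      data|
|system   up  blue|
|will  this guitar|
|robot            |

Derivation:
Line 1: ['orange', 'cherry'] (min_width=13, slack=4)
Line 2: ['problem', 'valley'] (min_width=14, slack=3)
Line 3: ['pencil', 'letter'] (min_width=13, slack=4)
Line 4: ['table', 'quickly'] (min_width=13, slack=4)
Line 5: ['will', 'any', 'magnetic'] (min_width=17, slack=0)
Line 6: ['segment', 'data'] (min_width=12, slack=5)
Line 7: ['system', 'up', 'blue'] (min_width=14, slack=3)
Line 8: ['will', 'this', 'guitar'] (min_width=16, slack=1)
Line 9: ['robot'] (min_width=5, slack=12)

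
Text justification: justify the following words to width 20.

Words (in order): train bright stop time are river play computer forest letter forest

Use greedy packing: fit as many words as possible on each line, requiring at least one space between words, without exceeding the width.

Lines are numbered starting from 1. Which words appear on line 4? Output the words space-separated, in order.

Answer: letter forest

Derivation:
Line 1: ['train', 'bright', 'stop'] (min_width=17, slack=3)
Line 2: ['time', 'are', 'river', 'play'] (min_width=19, slack=1)
Line 3: ['computer', 'forest'] (min_width=15, slack=5)
Line 4: ['letter', 'forest'] (min_width=13, slack=7)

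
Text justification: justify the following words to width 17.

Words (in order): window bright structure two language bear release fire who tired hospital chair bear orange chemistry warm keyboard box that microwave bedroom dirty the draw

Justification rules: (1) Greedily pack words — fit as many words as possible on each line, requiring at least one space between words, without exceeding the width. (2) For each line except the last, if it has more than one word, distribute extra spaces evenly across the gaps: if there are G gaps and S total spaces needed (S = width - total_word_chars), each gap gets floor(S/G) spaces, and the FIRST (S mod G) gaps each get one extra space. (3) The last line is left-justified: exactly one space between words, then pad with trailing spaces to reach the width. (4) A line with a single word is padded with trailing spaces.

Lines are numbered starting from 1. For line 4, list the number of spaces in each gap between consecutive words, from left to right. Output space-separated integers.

Line 1: ['window', 'bright'] (min_width=13, slack=4)
Line 2: ['structure', 'two'] (min_width=13, slack=4)
Line 3: ['language', 'bear'] (min_width=13, slack=4)
Line 4: ['release', 'fire', 'who'] (min_width=16, slack=1)
Line 5: ['tired', 'hospital'] (min_width=14, slack=3)
Line 6: ['chair', 'bear', 'orange'] (min_width=17, slack=0)
Line 7: ['chemistry', 'warm'] (min_width=14, slack=3)
Line 8: ['keyboard', 'box', 'that'] (min_width=17, slack=0)
Line 9: ['microwave', 'bedroom'] (min_width=17, slack=0)
Line 10: ['dirty', 'the', 'draw'] (min_width=14, slack=3)

Answer: 2 1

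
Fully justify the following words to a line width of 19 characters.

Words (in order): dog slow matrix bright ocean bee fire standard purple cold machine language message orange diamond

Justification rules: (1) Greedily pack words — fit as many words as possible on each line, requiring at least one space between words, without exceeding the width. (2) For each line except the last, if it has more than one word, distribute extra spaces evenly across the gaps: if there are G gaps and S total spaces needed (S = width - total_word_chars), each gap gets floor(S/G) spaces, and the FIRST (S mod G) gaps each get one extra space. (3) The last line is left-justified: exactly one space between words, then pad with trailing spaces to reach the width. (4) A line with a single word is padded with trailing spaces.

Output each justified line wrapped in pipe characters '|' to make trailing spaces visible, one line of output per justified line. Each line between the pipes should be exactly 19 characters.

Answer: |dog   slow   matrix|
|bright   ocean  bee|
|fire       standard|
|purple cold machine|
|language    message|
|orange diamond     |

Derivation:
Line 1: ['dog', 'slow', 'matrix'] (min_width=15, slack=4)
Line 2: ['bright', 'ocean', 'bee'] (min_width=16, slack=3)
Line 3: ['fire', 'standard'] (min_width=13, slack=6)
Line 4: ['purple', 'cold', 'machine'] (min_width=19, slack=0)
Line 5: ['language', 'message'] (min_width=16, slack=3)
Line 6: ['orange', 'diamond'] (min_width=14, slack=5)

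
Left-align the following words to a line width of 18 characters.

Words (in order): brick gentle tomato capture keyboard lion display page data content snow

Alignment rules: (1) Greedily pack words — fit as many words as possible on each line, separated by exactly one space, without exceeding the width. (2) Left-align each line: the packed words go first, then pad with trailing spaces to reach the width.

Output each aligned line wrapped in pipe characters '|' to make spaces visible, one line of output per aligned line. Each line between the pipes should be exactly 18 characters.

Line 1: ['brick', 'gentle'] (min_width=12, slack=6)
Line 2: ['tomato', 'capture'] (min_width=14, slack=4)
Line 3: ['keyboard', 'lion'] (min_width=13, slack=5)
Line 4: ['display', 'page', 'data'] (min_width=17, slack=1)
Line 5: ['content', 'snow'] (min_width=12, slack=6)

Answer: |brick gentle      |
|tomato capture    |
|keyboard lion     |
|display page data |
|content snow      |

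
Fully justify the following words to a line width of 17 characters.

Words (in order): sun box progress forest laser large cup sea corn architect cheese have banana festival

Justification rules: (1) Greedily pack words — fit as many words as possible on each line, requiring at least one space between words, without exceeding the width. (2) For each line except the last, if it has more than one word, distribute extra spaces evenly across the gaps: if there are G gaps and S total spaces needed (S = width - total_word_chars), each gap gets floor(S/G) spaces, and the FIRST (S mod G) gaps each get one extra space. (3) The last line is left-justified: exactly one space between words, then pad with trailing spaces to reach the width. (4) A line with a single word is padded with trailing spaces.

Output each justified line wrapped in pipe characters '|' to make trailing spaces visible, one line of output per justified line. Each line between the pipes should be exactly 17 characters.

Answer: |sun  box progress|
|forest      laser|
|large   cup   sea|
|corn    architect|
|cheese       have|
|banana festival  |

Derivation:
Line 1: ['sun', 'box', 'progress'] (min_width=16, slack=1)
Line 2: ['forest', 'laser'] (min_width=12, slack=5)
Line 3: ['large', 'cup', 'sea'] (min_width=13, slack=4)
Line 4: ['corn', 'architect'] (min_width=14, slack=3)
Line 5: ['cheese', 'have'] (min_width=11, slack=6)
Line 6: ['banana', 'festival'] (min_width=15, slack=2)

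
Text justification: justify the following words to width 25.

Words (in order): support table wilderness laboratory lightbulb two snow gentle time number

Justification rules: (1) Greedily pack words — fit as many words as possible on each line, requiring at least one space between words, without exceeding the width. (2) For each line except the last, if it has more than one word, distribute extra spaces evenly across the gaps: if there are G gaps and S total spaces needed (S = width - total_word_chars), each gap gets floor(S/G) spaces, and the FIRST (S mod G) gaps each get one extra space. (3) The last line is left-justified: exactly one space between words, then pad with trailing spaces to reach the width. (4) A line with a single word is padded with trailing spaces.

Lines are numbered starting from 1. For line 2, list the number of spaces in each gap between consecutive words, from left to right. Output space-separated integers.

Line 1: ['support', 'table', 'wilderness'] (min_width=24, slack=1)
Line 2: ['laboratory', 'lightbulb', 'two'] (min_width=24, slack=1)
Line 3: ['snow', 'gentle', 'time', 'number'] (min_width=23, slack=2)

Answer: 2 1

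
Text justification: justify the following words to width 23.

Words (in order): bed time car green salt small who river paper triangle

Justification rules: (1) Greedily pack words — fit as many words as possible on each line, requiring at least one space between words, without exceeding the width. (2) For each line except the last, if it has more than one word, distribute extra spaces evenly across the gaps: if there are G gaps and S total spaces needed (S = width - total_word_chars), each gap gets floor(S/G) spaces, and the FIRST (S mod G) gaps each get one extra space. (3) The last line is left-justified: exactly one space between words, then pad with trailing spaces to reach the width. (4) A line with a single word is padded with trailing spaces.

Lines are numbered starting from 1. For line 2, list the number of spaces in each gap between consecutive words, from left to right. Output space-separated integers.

Answer: 2 2 1

Derivation:
Line 1: ['bed', 'time', 'car', 'green', 'salt'] (min_width=23, slack=0)
Line 2: ['small', 'who', 'river', 'paper'] (min_width=21, slack=2)
Line 3: ['triangle'] (min_width=8, slack=15)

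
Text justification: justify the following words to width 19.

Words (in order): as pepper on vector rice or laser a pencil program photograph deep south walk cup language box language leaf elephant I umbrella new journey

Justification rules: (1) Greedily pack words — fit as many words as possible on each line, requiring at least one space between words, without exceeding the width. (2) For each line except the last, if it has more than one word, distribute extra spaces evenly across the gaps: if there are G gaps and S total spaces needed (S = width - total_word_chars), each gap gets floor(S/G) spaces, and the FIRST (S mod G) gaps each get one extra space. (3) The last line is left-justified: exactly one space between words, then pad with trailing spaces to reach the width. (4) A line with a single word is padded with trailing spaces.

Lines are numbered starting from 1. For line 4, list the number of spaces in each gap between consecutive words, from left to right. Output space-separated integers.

Answer: 5

Derivation:
Line 1: ['as', 'pepper', 'on', 'vector'] (min_width=19, slack=0)
Line 2: ['rice', 'or', 'laser', 'a'] (min_width=15, slack=4)
Line 3: ['pencil', 'program'] (min_width=14, slack=5)
Line 4: ['photograph', 'deep'] (min_width=15, slack=4)
Line 5: ['south', 'walk', 'cup'] (min_width=14, slack=5)
Line 6: ['language', 'box'] (min_width=12, slack=7)
Line 7: ['language', 'leaf'] (min_width=13, slack=6)
Line 8: ['elephant', 'I', 'umbrella'] (min_width=19, slack=0)
Line 9: ['new', 'journey'] (min_width=11, slack=8)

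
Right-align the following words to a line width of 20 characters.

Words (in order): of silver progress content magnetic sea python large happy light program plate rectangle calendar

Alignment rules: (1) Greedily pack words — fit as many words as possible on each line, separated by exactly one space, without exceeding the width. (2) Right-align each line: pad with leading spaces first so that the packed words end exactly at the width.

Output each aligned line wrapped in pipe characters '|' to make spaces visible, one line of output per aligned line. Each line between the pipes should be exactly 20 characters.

Answer: |  of silver progress|
|content magnetic sea|
|  python large happy|
| light program plate|
|  rectangle calendar|

Derivation:
Line 1: ['of', 'silver', 'progress'] (min_width=18, slack=2)
Line 2: ['content', 'magnetic', 'sea'] (min_width=20, slack=0)
Line 3: ['python', 'large', 'happy'] (min_width=18, slack=2)
Line 4: ['light', 'program', 'plate'] (min_width=19, slack=1)
Line 5: ['rectangle', 'calendar'] (min_width=18, slack=2)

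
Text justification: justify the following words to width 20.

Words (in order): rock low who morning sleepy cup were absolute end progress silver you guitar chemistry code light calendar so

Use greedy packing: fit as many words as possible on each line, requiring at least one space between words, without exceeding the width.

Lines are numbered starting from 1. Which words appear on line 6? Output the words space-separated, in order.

Answer: code light calendar

Derivation:
Line 1: ['rock', 'low', 'who', 'morning'] (min_width=20, slack=0)
Line 2: ['sleepy', 'cup', 'were'] (min_width=15, slack=5)
Line 3: ['absolute', 'end'] (min_width=12, slack=8)
Line 4: ['progress', 'silver', 'you'] (min_width=19, slack=1)
Line 5: ['guitar', 'chemistry'] (min_width=16, slack=4)
Line 6: ['code', 'light', 'calendar'] (min_width=19, slack=1)
Line 7: ['so'] (min_width=2, slack=18)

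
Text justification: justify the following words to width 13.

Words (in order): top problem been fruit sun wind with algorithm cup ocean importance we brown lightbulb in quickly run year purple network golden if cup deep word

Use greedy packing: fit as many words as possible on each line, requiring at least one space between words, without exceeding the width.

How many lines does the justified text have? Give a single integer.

Answer: 13

Derivation:
Line 1: ['top', 'problem'] (min_width=11, slack=2)
Line 2: ['been', 'fruit'] (min_width=10, slack=3)
Line 3: ['sun', 'wind', 'with'] (min_width=13, slack=0)
Line 4: ['algorithm', 'cup'] (min_width=13, slack=0)
Line 5: ['ocean'] (min_width=5, slack=8)
Line 6: ['importance', 'we'] (min_width=13, slack=0)
Line 7: ['brown'] (min_width=5, slack=8)
Line 8: ['lightbulb', 'in'] (min_width=12, slack=1)
Line 9: ['quickly', 'run'] (min_width=11, slack=2)
Line 10: ['year', 'purple'] (min_width=11, slack=2)
Line 11: ['network'] (min_width=7, slack=6)
Line 12: ['golden', 'if', 'cup'] (min_width=13, slack=0)
Line 13: ['deep', 'word'] (min_width=9, slack=4)
Total lines: 13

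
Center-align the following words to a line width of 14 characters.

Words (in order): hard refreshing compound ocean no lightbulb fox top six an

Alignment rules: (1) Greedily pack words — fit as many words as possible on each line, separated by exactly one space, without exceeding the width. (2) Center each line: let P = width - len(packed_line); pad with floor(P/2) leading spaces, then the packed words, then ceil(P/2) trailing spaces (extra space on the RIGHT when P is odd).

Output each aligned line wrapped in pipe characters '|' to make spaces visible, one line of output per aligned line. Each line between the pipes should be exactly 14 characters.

Answer: |     hard     |
|  refreshing  |
|compound ocean|
| no lightbulb |
|fox top six an|

Derivation:
Line 1: ['hard'] (min_width=4, slack=10)
Line 2: ['refreshing'] (min_width=10, slack=4)
Line 3: ['compound', 'ocean'] (min_width=14, slack=0)
Line 4: ['no', 'lightbulb'] (min_width=12, slack=2)
Line 5: ['fox', 'top', 'six', 'an'] (min_width=14, slack=0)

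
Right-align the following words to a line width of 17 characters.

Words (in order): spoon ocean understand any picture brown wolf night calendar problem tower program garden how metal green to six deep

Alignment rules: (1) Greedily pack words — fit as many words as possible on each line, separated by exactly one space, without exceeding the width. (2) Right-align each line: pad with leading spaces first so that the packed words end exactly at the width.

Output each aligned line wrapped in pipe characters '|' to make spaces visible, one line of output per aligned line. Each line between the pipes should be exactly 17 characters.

Answer: |      spoon ocean|
|   understand any|
|    picture brown|
|       wolf night|
| calendar problem|
|    tower program|
| garden how metal|
|green to six deep|

Derivation:
Line 1: ['spoon', 'ocean'] (min_width=11, slack=6)
Line 2: ['understand', 'any'] (min_width=14, slack=3)
Line 3: ['picture', 'brown'] (min_width=13, slack=4)
Line 4: ['wolf', 'night'] (min_width=10, slack=7)
Line 5: ['calendar', 'problem'] (min_width=16, slack=1)
Line 6: ['tower', 'program'] (min_width=13, slack=4)
Line 7: ['garden', 'how', 'metal'] (min_width=16, slack=1)
Line 8: ['green', 'to', 'six', 'deep'] (min_width=17, slack=0)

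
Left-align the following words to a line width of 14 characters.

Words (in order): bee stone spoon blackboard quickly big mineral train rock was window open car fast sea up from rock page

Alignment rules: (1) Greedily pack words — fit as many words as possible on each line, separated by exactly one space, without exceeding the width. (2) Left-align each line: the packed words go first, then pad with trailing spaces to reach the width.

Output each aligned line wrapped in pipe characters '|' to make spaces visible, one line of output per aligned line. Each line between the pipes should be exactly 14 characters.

Line 1: ['bee', 'stone'] (min_width=9, slack=5)
Line 2: ['spoon'] (min_width=5, slack=9)
Line 3: ['blackboard'] (min_width=10, slack=4)
Line 4: ['quickly', 'big'] (min_width=11, slack=3)
Line 5: ['mineral', 'train'] (min_width=13, slack=1)
Line 6: ['rock', 'was'] (min_width=8, slack=6)
Line 7: ['window', 'open'] (min_width=11, slack=3)
Line 8: ['car', 'fast', 'sea'] (min_width=12, slack=2)
Line 9: ['up', 'from', 'rock'] (min_width=12, slack=2)
Line 10: ['page'] (min_width=4, slack=10)

Answer: |bee stone     |
|spoon         |
|blackboard    |
|quickly big   |
|mineral train |
|rock was      |
|window open   |
|car fast sea  |
|up from rock  |
|page          |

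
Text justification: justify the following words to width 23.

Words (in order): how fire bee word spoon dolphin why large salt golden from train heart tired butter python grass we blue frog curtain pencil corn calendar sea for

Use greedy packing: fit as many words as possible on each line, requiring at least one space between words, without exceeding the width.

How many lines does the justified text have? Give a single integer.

Answer: 7

Derivation:
Line 1: ['how', 'fire', 'bee', 'word', 'spoon'] (min_width=23, slack=0)
Line 2: ['dolphin', 'why', 'large', 'salt'] (min_width=22, slack=1)
Line 3: ['golden', 'from', 'train', 'heart'] (min_width=23, slack=0)
Line 4: ['tired', 'butter', 'python'] (min_width=19, slack=4)
Line 5: ['grass', 'we', 'blue', 'frog'] (min_width=18, slack=5)
Line 6: ['curtain', 'pencil', 'corn'] (min_width=19, slack=4)
Line 7: ['calendar', 'sea', 'for'] (min_width=16, slack=7)
Total lines: 7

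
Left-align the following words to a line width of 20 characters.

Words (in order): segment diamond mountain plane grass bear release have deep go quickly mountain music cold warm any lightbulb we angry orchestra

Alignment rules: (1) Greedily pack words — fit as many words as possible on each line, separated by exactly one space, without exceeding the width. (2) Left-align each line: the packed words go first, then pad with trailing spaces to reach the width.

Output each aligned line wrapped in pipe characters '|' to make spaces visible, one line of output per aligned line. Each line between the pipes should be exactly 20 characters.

Line 1: ['segment', 'diamond'] (min_width=15, slack=5)
Line 2: ['mountain', 'plane', 'grass'] (min_width=20, slack=0)
Line 3: ['bear', 'release', 'have'] (min_width=17, slack=3)
Line 4: ['deep', 'go', 'quickly'] (min_width=15, slack=5)
Line 5: ['mountain', 'music', 'cold'] (min_width=19, slack=1)
Line 6: ['warm', 'any', 'lightbulb'] (min_width=18, slack=2)
Line 7: ['we', 'angry', 'orchestra'] (min_width=18, slack=2)

Answer: |segment diamond     |
|mountain plane grass|
|bear release have   |
|deep go quickly     |
|mountain music cold |
|warm any lightbulb  |
|we angry orchestra  |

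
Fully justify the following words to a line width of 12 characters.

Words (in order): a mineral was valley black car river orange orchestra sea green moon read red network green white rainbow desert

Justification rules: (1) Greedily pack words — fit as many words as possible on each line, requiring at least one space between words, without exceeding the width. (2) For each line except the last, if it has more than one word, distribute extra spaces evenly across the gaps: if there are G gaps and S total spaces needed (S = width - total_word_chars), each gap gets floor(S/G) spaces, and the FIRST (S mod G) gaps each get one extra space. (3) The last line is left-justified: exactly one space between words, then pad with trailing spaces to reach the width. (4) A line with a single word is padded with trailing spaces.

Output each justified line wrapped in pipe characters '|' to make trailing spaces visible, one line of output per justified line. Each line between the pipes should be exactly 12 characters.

Answer: |a    mineral|
|was   valley|
|black    car|
|river orange|
|orchestra   |
|sea    green|
|moon    read|
|red  network|
|green  white|
|rainbow     |
|desert      |

Derivation:
Line 1: ['a', 'mineral'] (min_width=9, slack=3)
Line 2: ['was', 'valley'] (min_width=10, slack=2)
Line 3: ['black', 'car'] (min_width=9, slack=3)
Line 4: ['river', 'orange'] (min_width=12, slack=0)
Line 5: ['orchestra'] (min_width=9, slack=3)
Line 6: ['sea', 'green'] (min_width=9, slack=3)
Line 7: ['moon', 'read'] (min_width=9, slack=3)
Line 8: ['red', 'network'] (min_width=11, slack=1)
Line 9: ['green', 'white'] (min_width=11, slack=1)
Line 10: ['rainbow'] (min_width=7, slack=5)
Line 11: ['desert'] (min_width=6, slack=6)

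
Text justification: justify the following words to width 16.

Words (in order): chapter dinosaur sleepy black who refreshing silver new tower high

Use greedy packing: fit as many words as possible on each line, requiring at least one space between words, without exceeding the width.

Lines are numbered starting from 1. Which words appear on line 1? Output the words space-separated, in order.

Line 1: ['chapter', 'dinosaur'] (min_width=16, slack=0)
Line 2: ['sleepy', 'black', 'who'] (min_width=16, slack=0)
Line 3: ['refreshing'] (min_width=10, slack=6)
Line 4: ['silver', 'new', 'tower'] (min_width=16, slack=0)
Line 5: ['high'] (min_width=4, slack=12)

Answer: chapter dinosaur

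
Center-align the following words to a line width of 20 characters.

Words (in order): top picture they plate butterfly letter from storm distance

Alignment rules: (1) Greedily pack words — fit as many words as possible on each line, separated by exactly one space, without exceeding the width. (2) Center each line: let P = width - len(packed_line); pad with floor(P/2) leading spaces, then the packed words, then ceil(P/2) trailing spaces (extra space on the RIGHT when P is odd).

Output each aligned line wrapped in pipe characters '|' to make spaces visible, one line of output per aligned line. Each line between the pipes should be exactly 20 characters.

Answer: |  top picture they  |
|  plate butterfly   |
| letter from storm  |
|      distance      |

Derivation:
Line 1: ['top', 'picture', 'they'] (min_width=16, slack=4)
Line 2: ['plate', 'butterfly'] (min_width=15, slack=5)
Line 3: ['letter', 'from', 'storm'] (min_width=17, slack=3)
Line 4: ['distance'] (min_width=8, slack=12)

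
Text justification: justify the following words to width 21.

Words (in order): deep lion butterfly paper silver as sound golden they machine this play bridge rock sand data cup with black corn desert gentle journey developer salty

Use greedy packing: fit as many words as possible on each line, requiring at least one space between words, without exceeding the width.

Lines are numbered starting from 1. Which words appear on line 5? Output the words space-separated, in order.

Answer: sand data cup with

Derivation:
Line 1: ['deep', 'lion', 'butterfly'] (min_width=19, slack=2)
Line 2: ['paper', 'silver', 'as', 'sound'] (min_width=21, slack=0)
Line 3: ['golden', 'they', 'machine'] (min_width=19, slack=2)
Line 4: ['this', 'play', 'bridge', 'rock'] (min_width=21, slack=0)
Line 5: ['sand', 'data', 'cup', 'with'] (min_width=18, slack=3)
Line 6: ['black', 'corn', 'desert'] (min_width=17, slack=4)
Line 7: ['gentle', 'journey'] (min_width=14, slack=7)
Line 8: ['developer', 'salty'] (min_width=15, slack=6)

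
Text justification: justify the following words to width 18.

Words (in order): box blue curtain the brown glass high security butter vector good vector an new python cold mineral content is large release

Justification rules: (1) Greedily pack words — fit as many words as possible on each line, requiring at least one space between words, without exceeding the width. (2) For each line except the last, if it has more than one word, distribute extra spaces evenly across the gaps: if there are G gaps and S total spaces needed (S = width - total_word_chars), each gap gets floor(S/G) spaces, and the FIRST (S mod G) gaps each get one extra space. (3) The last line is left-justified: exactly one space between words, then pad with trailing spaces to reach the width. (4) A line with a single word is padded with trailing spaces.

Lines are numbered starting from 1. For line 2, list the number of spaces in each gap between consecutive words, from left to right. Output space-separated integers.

Line 1: ['box', 'blue', 'curtain'] (min_width=16, slack=2)
Line 2: ['the', 'brown', 'glass'] (min_width=15, slack=3)
Line 3: ['high', 'security'] (min_width=13, slack=5)
Line 4: ['butter', 'vector', 'good'] (min_width=18, slack=0)
Line 5: ['vector', 'an', 'new'] (min_width=13, slack=5)
Line 6: ['python', 'cold'] (min_width=11, slack=7)
Line 7: ['mineral', 'content', 'is'] (min_width=18, slack=0)
Line 8: ['large', 'release'] (min_width=13, slack=5)

Answer: 3 2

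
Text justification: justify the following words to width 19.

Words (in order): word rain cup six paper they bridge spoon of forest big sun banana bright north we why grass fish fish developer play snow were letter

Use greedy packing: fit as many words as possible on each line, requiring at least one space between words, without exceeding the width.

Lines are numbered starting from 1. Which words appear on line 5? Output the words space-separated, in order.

Line 1: ['word', 'rain', 'cup', 'six'] (min_width=17, slack=2)
Line 2: ['paper', 'they', 'bridge'] (min_width=17, slack=2)
Line 3: ['spoon', 'of', 'forest', 'big'] (min_width=19, slack=0)
Line 4: ['sun', 'banana', 'bright'] (min_width=17, slack=2)
Line 5: ['north', 'we', 'why', 'grass'] (min_width=18, slack=1)
Line 6: ['fish', 'fish', 'developer'] (min_width=19, slack=0)
Line 7: ['play', 'snow', 'were'] (min_width=14, slack=5)
Line 8: ['letter'] (min_width=6, slack=13)

Answer: north we why grass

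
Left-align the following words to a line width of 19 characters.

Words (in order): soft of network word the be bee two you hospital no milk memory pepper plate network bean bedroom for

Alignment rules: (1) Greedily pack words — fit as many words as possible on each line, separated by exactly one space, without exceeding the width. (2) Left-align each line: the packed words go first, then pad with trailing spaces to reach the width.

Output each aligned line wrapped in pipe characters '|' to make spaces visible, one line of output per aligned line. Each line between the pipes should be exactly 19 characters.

Line 1: ['soft', 'of', 'network'] (min_width=15, slack=4)
Line 2: ['word', 'the', 'be', 'bee', 'two'] (min_width=19, slack=0)
Line 3: ['you', 'hospital', 'no'] (min_width=15, slack=4)
Line 4: ['milk', 'memory', 'pepper'] (min_width=18, slack=1)
Line 5: ['plate', 'network', 'bean'] (min_width=18, slack=1)
Line 6: ['bedroom', 'for'] (min_width=11, slack=8)

Answer: |soft of network    |
|word the be bee two|
|you hospital no    |
|milk memory pepper |
|plate network bean |
|bedroom for        |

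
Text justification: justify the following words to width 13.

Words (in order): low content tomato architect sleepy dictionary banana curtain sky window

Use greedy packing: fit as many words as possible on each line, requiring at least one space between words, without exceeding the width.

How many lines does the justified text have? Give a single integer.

Answer: 8

Derivation:
Line 1: ['low', 'content'] (min_width=11, slack=2)
Line 2: ['tomato'] (min_width=6, slack=7)
Line 3: ['architect'] (min_width=9, slack=4)
Line 4: ['sleepy'] (min_width=6, slack=7)
Line 5: ['dictionary'] (min_width=10, slack=3)
Line 6: ['banana'] (min_width=6, slack=7)
Line 7: ['curtain', 'sky'] (min_width=11, slack=2)
Line 8: ['window'] (min_width=6, slack=7)
Total lines: 8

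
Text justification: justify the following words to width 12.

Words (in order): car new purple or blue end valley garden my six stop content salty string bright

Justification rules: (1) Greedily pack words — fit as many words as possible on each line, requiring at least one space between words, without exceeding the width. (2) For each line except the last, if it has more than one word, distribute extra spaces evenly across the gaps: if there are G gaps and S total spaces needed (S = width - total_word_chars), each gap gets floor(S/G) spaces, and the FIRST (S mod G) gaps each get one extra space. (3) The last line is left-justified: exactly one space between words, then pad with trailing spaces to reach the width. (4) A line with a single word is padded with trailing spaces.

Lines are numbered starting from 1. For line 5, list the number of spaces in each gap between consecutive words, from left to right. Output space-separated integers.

Answer: 4

Derivation:
Line 1: ['car', 'new'] (min_width=7, slack=5)
Line 2: ['purple', 'or'] (min_width=9, slack=3)
Line 3: ['blue', 'end'] (min_width=8, slack=4)
Line 4: ['valley'] (min_width=6, slack=6)
Line 5: ['garden', 'my'] (min_width=9, slack=3)
Line 6: ['six', 'stop'] (min_width=8, slack=4)
Line 7: ['content'] (min_width=7, slack=5)
Line 8: ['salty', 'string'] (min_width=12, slack=0)
Line 9: ['bright'] (min_width=6, slack=6)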